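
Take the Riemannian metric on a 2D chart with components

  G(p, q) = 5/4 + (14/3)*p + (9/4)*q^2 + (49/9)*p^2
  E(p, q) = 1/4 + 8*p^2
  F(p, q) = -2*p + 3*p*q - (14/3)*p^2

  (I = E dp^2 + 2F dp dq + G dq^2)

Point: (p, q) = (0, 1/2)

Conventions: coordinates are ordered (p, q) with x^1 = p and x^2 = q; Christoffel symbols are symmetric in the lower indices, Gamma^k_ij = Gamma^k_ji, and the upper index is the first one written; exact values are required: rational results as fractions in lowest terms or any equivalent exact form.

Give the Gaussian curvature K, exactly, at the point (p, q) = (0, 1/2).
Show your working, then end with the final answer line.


E = 1/4, F = 0, G = 29/16, EG - F^2 = 29/64 at the point
E_p = 0, E_q = 0, F_p = -1/2, F_q = 0, G_p = 14/3, G_q = 9/4
E_qq = 0, F_pq = 3, G_pp = 98/9
Apply the Brioschi formula K = (det M1 - det M2)/(EG - F^2)^2 over the derivative matrices of E, F, G.
M1 = [[-E_qq/2 + F_pq - G_pp/2, E_p/2, F_p - E_q/2], [F_q - G_p/2, E, F], [G_q/2, F, G]] = [[-22/9, 0, -1/2], [-7/3, 1/4, 0], [9/8, 0, 29/16]]; det M1 = -557/576
M2 = [[0, E_q/2, G_p/2], [E_q/2, E, F], [G_p/2, F, G]] = [[0, 0, 7/3], [0, 1/4, 0], [7/3, 0, 29/16]]; det M2 = -49/36
det M1 - det M2 = 227/576; K = 227/576 / (29/64)^2 = 14528/7569

Answer: K = 14528/7569


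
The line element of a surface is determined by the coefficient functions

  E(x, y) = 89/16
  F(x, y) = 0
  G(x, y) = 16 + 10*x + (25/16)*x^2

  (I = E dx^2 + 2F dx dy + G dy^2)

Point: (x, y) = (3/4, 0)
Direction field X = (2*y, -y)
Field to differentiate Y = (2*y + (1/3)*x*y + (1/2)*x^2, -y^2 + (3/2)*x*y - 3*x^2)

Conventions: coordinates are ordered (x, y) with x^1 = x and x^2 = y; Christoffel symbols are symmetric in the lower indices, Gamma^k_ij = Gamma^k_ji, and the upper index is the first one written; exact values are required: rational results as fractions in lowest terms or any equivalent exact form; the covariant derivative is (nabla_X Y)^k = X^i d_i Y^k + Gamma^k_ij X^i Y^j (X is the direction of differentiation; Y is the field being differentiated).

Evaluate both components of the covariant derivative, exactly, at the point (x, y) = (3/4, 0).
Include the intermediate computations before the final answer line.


E = 89/16, F = 0, G = 6241/256 at the point
E_x = 0, E_y = 0, F_x = 0, F_y = 0, G_x = 395/32, G_y = 0
EG - F^2 = 555449/4096;  g^inv = (4096/555449) * [[6241/256, 0], [0, 89/16]]
first-kind symbols [ij,l] = (1/2)(d_i g_jl + d_j g_il - d_l g_ij): [xx,x] = E_x/2 = 0, [xx,y] = F_x - E_y/2 = 0, [xy,x] = E_y/2 = 0, [xy,y] = G_x/2 = 395/64, [yy,x] = F_y - G_x/2 = -395/64, [yy,y] = G_y/2 = 0
Gamma^x_ij = (G*[ij,x] - F*[ij,y])/(EG - F^2), Gamma^y_ij = (E*[ij,y] - F*[ij,x])/(EG - F^2)
Gamma_xxx = 0, Gamma_xxy = 0, Gamma_xyy = -395/356, Gamma_yxx = 0, Gamma_yxy = 20/79, Gamma_yyy = 0
X = (0, 0), Y = (9/32, -27/16) at the point

Answer: (nabla_X Y)^x = 0, (nabla_X Y)^y = 0


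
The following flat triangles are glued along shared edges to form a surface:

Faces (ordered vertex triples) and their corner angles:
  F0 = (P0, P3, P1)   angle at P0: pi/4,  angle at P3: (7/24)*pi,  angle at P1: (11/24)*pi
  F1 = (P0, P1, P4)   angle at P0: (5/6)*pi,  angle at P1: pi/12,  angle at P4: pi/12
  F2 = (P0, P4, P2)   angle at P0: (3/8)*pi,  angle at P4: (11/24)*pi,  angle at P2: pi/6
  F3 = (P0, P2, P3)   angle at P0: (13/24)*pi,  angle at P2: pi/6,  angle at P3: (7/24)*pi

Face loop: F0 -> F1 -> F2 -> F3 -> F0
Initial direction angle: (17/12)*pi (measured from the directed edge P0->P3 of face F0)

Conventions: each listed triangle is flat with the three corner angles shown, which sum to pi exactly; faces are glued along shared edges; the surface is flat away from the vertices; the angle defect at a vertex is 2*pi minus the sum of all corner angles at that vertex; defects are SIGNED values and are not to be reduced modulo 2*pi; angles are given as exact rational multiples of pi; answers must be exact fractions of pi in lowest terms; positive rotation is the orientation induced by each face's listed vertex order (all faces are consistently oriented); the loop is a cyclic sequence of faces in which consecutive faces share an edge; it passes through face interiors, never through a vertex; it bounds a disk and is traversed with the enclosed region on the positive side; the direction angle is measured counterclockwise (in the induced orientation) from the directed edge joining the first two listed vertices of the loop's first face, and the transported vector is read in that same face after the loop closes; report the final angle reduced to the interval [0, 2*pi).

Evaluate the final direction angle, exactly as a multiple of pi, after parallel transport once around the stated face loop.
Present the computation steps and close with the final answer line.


enclosed vertex P0: corner angles sum to 2*pi, defect = 2*pi - 2*pi = 0
final direction = starting direction + enclosed defect total, reduced mod 2*pi (induced orientation)
final angle = (17/12)*pi + 0 = (17/12)*pi (mod 2*pi)

Answer: final direction angle = (17/12)*pi


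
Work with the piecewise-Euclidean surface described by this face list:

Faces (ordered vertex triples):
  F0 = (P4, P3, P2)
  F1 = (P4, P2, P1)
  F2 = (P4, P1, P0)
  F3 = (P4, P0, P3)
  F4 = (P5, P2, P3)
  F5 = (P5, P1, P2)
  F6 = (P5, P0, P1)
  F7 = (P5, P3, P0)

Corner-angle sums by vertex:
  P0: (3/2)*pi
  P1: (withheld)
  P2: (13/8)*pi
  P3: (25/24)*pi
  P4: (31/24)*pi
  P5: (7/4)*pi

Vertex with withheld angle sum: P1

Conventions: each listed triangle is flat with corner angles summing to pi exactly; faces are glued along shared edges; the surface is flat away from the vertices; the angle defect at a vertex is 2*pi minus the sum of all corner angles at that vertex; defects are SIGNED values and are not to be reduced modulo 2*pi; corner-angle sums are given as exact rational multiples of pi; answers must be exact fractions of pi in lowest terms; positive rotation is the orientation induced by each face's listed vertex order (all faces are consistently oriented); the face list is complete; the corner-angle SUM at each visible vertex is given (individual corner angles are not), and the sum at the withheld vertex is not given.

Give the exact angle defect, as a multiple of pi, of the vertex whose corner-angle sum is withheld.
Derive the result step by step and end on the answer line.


V = 6, E = 12, F = 8; chi = V - E + F = 2
Gauss-Bonnet: total defect = 2*pi*chi = 4*pi; visible defects sum to (67/24)*pi

Answer: defect(P1) = (29/24)*pi


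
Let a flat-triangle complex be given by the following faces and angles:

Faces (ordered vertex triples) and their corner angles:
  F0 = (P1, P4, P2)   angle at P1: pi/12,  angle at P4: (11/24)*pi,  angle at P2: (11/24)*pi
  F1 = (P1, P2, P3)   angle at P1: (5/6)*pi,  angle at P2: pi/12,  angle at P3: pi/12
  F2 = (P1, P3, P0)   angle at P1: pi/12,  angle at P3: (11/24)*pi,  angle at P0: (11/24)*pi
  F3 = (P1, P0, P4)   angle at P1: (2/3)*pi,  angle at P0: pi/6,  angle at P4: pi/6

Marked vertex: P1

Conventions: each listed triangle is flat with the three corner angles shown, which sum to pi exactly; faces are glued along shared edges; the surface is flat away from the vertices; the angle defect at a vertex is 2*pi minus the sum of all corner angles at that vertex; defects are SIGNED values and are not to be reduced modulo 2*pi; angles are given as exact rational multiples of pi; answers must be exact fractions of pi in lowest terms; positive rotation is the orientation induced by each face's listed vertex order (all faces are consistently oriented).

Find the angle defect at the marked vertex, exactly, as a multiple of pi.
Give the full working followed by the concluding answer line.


Sum of corner angles at P1: (5/3)*pi
defect = 2*pi - (5/3)*pi

Answer: defect(P1) = pi/3


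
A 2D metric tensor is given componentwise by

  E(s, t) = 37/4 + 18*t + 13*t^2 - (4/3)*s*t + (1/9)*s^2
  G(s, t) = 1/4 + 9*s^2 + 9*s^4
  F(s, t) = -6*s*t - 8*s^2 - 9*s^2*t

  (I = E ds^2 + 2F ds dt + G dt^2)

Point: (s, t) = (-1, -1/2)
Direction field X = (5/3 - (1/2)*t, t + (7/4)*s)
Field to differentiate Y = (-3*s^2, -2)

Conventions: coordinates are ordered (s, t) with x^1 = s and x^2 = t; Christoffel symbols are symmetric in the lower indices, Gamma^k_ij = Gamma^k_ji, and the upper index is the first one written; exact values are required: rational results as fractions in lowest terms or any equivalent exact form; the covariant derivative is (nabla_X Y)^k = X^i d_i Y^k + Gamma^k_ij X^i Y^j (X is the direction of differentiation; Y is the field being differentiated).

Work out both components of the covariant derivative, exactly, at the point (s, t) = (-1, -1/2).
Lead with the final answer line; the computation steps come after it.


Answer: (nabla_X Y)^s = 426545/3308, (nabla_X Y)^t = 87731/2481

E = 53/18, F = -13/2, G = 73/4 at the point
E_s = 4/9, E_t = 19/3, F_s = 10, F_t = -3, G_s = -54, G_t = 0
EG - F^2 = 827/72;  g^inv = (72/827) * [[73/4, 13/2], [13/2, 53/18]]
first-kind symbols [ij,l] = (1/2)(d_i g_jl + d_j g_il - d_l g_ij): [ss,s] = E_s/2 = 2/9, [ss,t] = F_s - E_t/2 = 41/6, [st,s] = E_t/2 = 19/6, [st,t] = G_s/2 = -27, [tt,s] = F_t - G_s/2 = 24, [tt,t] = G_t/2 = 0
Gamma^s_ij = (G*[ij,s] - F*[ij,t])/(EG - F^2), Gamma^t_ij = (E*[ij,t] - F*[ij,s])/(EG - F^2)
Gamma_sss = 3490/827, Gamma_sst = -8475/827, Gamma_stt = 31536/827, Gamma_tss = 4658/2481, Gamma_tst = -4242/827, Gamma_ttt = 11232/827
X = (23/12, -9/4), Y = (-3, -2) at the point


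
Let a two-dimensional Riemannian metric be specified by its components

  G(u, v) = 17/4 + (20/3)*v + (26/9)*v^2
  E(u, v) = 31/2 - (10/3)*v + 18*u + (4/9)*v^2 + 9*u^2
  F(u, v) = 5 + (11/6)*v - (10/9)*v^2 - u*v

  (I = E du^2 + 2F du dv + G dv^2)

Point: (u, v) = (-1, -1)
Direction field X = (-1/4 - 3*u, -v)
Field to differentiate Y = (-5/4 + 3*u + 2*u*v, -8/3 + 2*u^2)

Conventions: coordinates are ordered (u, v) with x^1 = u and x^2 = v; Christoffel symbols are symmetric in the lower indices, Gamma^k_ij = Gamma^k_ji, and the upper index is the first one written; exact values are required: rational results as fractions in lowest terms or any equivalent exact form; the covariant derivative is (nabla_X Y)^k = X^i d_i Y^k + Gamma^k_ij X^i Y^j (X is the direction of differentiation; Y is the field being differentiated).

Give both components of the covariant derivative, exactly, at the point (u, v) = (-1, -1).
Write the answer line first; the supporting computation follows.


Answer: (nabla_X Y)^u = 201521/29076, (nabla_X Y)^v = -481267/7269

E = 185/18, F = 19/18, G = 17/36 at the point
E_u = 0, E_v = -38/9, F_u = 1, F_v = 91/18, G_u = 0, G_v = 8/9
EG - F^2 = 2423/648;  g^inv = (648/2423) * [[17/36, -19/18], [-19/18, 185/18]]
first-kind symbols [ij,l] = (1/2)(d_i g_jl + d_j g_il - d_l g_ij): [uu,u] = E_u/2 = 0, [uu,v] = F_u - E_v/2 = 28/9, [uv,u] = E_v/2 = -19/9, [uv,v] = G_u/2 = 0, [vv,u] = F_v - G_u/2 = 91/18, [vv,v] = G_v/2 = 4/9
Gamma^u_ij = (G*[ij,u] - F*[ij,v])/(EG - F^2), Gamma^v_ij = (E*[ij,v] - F*[ij,u])/(EG - F^2)
Gamma_uuu = -2128/2423, Gamma_uuv = -646/2423, Gamma_uvv = 1243/2423, Gamma_vuu = 20720/2423, Gamma_vuv = 1444/2423, Gamma_vvv = -498/2423
X = (11/4, 1), Y = (-9/4, -2/3) at the point


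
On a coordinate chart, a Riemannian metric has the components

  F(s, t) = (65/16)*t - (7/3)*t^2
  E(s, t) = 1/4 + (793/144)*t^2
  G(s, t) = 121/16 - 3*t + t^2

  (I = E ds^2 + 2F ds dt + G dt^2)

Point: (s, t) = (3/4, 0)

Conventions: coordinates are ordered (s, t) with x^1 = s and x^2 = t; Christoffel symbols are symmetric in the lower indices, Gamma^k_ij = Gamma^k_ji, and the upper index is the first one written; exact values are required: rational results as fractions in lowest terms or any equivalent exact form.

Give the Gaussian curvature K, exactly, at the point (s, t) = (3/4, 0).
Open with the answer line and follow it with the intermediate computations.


Answer: K = -3172/1089

E = 1/4, F = 0, G = 121/16, EG - F^2 = 121/64 at the point
E_s = 0, E_t = 0, F_s = 0, F_t = 65/16, G_s = 0, G_t = -3
E_tt = 793/72, F_st = 0, G_ss = 0
Using the Brioschi determinant formula for K from the metric derivatives:
M1 = [[-E_tt/2 + F_st - G_ss/2, E_s/2, F_s - E_t/2], [F_t - G_s/2, E, F], [G_t/2, F, G]] = [[-793/144, 0, 0], [65/16, 1/4, 0], [-3/2, 0, 121/16]]; det M1 = -95953/9216
M2 = [[0, E_t/2, G_s/2], [E_t/2, E, F], [G_s/2, F, G]] = [[0, 0, 0], [0, 1/4, 0], [0, 0, 121/16]]; det M2 = 0
det M1 - det M2 = -95953/9216; K = -95953/9216 / (121/64)^2 = -3172/1089


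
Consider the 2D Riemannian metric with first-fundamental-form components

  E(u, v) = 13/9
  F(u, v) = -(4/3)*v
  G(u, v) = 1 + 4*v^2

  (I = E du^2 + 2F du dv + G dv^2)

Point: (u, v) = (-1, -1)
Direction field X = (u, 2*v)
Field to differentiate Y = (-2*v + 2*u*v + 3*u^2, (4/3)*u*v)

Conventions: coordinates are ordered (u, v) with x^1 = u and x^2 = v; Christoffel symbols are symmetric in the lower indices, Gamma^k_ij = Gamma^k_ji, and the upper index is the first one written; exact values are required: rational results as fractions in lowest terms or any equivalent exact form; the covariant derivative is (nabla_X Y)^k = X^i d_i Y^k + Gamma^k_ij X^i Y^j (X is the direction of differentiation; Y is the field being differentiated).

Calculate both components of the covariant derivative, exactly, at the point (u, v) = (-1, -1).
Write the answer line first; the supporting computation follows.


Answer: (nabla_X Y)^u = 816/49, (nabla_X Y)^v = 292/49

E = 13/9, F = 4/3, G = 5 at the point
E_u = 0, E_v = 0, F_u = 0, F_v = -4/3, G_u = 0, G_v = -8
EG - F^2 = 49/9;  g^inv = (9/49) * [[5, -4/3], [-4/3, 13/9]]
first-kind symbols [ij,l] = (1/2)(d_i g_jl + d_j g_il - d_l g_ij): [uu,u] = E_u/2 = 0, [uu,v] = F_u - E_v/2 = 0, [uv,u] = E_v/2 = 0, [uv,v] = G_u/2 = 0, [vv,u] = F_v - G_u/2 = -4/3, [vv,v] = G_v/2 = -4
Gamma^u_ij = (G*[ij,u] - F*[ij,v])/(EG - F^2), Gamma^v_ij = (E*[ij,v] - F*[ij,u])/(EG - F^2)
Gamma_uuu = 0, Gamma_uuv = 0, Gamma_uvv = -12/49, Gamma_vuu = 0, Gamma_vuv = 0, Gamma_vvv = -36/49
X = (-1, -2), Y = (7, 4/3) at the point


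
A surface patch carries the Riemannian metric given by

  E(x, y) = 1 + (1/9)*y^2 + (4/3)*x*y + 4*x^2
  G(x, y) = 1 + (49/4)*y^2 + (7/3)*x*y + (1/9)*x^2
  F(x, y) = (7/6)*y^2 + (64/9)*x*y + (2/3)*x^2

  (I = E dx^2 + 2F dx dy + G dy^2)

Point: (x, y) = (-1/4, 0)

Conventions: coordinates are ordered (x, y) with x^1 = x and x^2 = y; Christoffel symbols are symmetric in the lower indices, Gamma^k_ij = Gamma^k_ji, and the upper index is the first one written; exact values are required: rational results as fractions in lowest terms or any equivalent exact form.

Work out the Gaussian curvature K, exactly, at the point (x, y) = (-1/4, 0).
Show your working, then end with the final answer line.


E = 5/4, F = 1/24, G = 145/144, EG - F^2 = 181/144 at the point
E_x = -2, E_y = -1/3, F_x = -1/3, F_y = -16/9, G_x = -1/18, G_y = -7/12
E_yy = 2/9, F_xy = 64/9, G_xx = 2/9
Evaluate Brioschi's two determinant matrices M1, M2 and divide by (EG - F^2)^2.
M1 = [[-E_yy/2 + F_xy - G_xx/2, E_x/2, F_x - E_y/2], [F_y - G_x/2, E, F], [G_y/2, F, G]] = [[62/9, -1, -1/6], [-7/4, 5/4, 1/24], [-7/24, 1/24, 145/144]]; det M1 = 8891/1296
M2 = [[0, E_y/2, G_x/2], [E_y/2, E, F], [G_x/2, F, G]] = [[0, -1/6, -1/36], [-1/6, 5/4, 1/24], [-1/36, 1/24, 145/144]]; det M2 = -37/1296
det M1 - det M2 = 62/9; K = 62/9 / (181/144)^2 = 142848/32761

Answer: K = 142848/32761


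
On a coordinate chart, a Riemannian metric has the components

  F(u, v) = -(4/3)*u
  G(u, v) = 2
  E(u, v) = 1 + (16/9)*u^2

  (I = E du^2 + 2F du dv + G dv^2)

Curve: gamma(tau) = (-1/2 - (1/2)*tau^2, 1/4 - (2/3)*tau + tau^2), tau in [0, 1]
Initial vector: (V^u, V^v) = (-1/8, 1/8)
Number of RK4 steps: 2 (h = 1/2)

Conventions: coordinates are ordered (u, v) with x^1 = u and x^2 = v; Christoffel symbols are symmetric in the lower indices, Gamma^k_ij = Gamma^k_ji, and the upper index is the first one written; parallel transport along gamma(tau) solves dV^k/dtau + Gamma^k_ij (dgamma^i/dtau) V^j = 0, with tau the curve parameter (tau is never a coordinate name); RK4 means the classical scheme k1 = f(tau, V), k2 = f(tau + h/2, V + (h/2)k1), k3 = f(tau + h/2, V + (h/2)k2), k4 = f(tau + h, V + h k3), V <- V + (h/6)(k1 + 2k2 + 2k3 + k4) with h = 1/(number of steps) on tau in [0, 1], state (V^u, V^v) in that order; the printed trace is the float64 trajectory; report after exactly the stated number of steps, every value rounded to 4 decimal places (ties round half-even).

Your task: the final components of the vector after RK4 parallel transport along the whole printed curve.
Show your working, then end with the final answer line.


gamma'(tau) = (-tau, -2/3 + 2*tau); f(tau, V)^k = -Gamma^k_ij(gamma(tau)) gamma'^i(tau) V^j; h = 1/2; intermediate values shown to 6 dp
curve data and Christoffel symbols at the stage parameters:
  tau = 0.000000: gamma = (-0.500000, 0.250000), gamma' = (0.000000, -0.666667); Gamma_uuu = -0.363636, Gamma_uuv = 0.000000, Gamma_uvv = 0.000000, Gamma_vuu = -0.545455, Gamma_vuv = 0.000000, Gamma_vvv = 0.000000
  tau = 0.250000: gamma = (-0.531250, 0.145833), gamma' = (-0.250000, -0.166667); Gamma_uuu = -0.377516, Gamma_uuv = 0.000000, Gamma_uvv = 0.000000, Gamma_vuu = -0.532963, Gamma_vuv = 0.000000, Gamma_vvv = 0.000000
  tau = 0.500000: gamma = (-0.625000, 0.166667), gamma' = (-0.500000, 0.333333); Gamma_uuu = -0.412371, Gamma_uuv = 0.000000, Gamma_uvv = 0.000000, Gamma_vuu = -0.494845, Gamma_vuv = 0.000000, Gamma_vvv = 0.000000
  tau = 0.750000: gamma = (-0.781250, 0.312500), gamma' = (-0.750000, 0.833333); Gamma_uuu = -0.450197, Gamma_uuv = 0.000000, Gamma_uvv = 0.000000, Gamma_vuu = -0.432189, Gamma_vuv = 0.000000, Gamma_vvv = 0.000000
  tau = 1.000000: gamma = (-1.000000, 0.583333), gamma' = (-1.000000, 1.333333); Gamma_uuu = -0.470588, Gamma_uuv = 0.000000, Gamma_uvv = 0.000000, Gamma_vuu = -0.352941, Gamma_vuv = 0.000000, Gamma_vvv = 0.000000
step 0: V^u = -0.1250, V^v = 0.1250
step 1: k1 = (0.000000, 0.000000), k2 = (0.011797, 0.016655), k3 = (0.011519, 0.016262), k4 = (0.024586, 0.029503); V <- V + (h/6)(k1 + 2k2 + 2k3 + k4): V^u = -0.1191, V^v = 0.1329
step 2: k1 = (0.024550, 0.029459), k2 = (0.038130, 0.036605), k3 = (0.036983, 0.035504), k4 = (0.047329, 0.035496); V <- V + (h/6)(k1 + 2k2 + 2k3 + k4): V^u = -0.1006, V^v = 0.1504

Answer: V^u = -0.1006, V^v = 0.1504


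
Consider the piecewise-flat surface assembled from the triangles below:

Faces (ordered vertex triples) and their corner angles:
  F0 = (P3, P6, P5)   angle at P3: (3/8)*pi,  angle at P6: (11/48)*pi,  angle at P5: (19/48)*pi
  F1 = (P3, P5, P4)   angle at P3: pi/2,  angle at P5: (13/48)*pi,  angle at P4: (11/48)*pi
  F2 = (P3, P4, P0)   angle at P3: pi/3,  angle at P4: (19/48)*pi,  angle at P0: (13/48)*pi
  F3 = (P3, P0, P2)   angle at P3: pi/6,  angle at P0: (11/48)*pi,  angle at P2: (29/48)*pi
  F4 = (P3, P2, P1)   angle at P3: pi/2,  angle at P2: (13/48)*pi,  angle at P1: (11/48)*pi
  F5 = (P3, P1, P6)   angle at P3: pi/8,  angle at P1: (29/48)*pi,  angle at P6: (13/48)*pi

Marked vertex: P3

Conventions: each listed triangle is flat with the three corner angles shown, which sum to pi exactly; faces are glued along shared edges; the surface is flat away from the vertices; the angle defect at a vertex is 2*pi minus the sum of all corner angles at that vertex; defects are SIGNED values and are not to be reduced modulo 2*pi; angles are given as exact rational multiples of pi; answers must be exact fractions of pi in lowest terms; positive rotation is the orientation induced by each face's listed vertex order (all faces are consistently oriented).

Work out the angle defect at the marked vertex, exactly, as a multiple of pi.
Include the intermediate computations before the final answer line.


Sum of corner angles at P3: 2*pi
defect = 2*pi - 2*pi

Answer: defect(P3) = 0


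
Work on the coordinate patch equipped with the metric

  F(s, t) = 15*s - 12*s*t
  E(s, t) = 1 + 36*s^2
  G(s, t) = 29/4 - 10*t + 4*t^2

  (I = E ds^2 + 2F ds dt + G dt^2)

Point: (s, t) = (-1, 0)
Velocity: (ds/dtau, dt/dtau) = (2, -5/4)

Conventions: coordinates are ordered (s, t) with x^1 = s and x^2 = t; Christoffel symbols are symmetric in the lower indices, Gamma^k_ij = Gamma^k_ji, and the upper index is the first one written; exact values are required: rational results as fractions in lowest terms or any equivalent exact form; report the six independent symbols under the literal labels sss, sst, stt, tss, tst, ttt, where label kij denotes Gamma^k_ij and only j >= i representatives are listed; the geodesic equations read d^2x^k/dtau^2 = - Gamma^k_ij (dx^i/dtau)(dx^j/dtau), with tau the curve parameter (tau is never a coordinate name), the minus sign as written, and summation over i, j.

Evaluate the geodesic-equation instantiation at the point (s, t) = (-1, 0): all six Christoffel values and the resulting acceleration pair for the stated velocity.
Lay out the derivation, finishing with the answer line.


E = 37, F = -15, G = 29/4 at the point
E_s = -72, E_t = 0, F_s = 15, F_t = 12, G_s = 0, G_t = -10
EG - F^2 = 173/4;  g^inv = (4/173) * [[29/4, 15], [15, 37]]
first-kind symbols [ij,l] = (1/2)(d_i g_jl + d_j g_il - d_l g_ij): [ss,s] = E_s/2 = -36, [ss,t] = F_s - E_t/2 = 15, [st,s] = E_t/2 = 0, [st,t] = G_s/2 = 0, [tt,s] = F_t - G_s/2 = 12, [tt,t] = G_t/2 = -5
Gamma^s_ij = (G*[ij,s] - F*[ij,t])/(EG - F^2), Gamma^t_ij = (E*[ij,t] - F*[ij,s])/(EG - F^2)
Gamma_sss = -144/173, Gamma_sst = 0, Gamma_stt = 48/173, Gamma_tss = 60/173, Gamma_tst = 0, Gamma_ttt = -20/173
d^2s/dtau^2 = -(Gamma_sss*(2)^2 + 2*Gamma_sst*(2)*(-5/4) + Gamma_stt*(-5/4)^2) = 501/173
d^2t/dtau^2 = -(Gamma_tss*(2)^2 + 2*Gamma_tst*(2)*(-5/4) + Gamma_ttt*(-5/4)^2) = -835/692

Answer: Gamma_sss = -144/173, Gamma_sst = 0, Gamma_stt = 48/173, Gamma_tss = 60/173, Gamma_tst = 0, Gamma_ttt = -20/173; accelerations (d^2s/dtau^2, d^2t/dtau^2) = (501/173, -835/692)


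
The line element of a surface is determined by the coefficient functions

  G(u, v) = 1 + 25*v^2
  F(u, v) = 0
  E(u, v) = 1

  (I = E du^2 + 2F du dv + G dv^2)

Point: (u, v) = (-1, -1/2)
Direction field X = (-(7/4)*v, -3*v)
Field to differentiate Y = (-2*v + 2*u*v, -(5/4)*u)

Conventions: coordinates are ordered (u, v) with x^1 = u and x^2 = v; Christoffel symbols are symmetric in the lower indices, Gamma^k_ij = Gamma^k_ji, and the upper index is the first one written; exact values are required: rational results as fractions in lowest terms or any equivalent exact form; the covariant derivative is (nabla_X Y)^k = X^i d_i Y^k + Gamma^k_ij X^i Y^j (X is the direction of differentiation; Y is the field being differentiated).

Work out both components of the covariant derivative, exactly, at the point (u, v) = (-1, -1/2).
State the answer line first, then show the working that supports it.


Answer: (nabla_X Y)^u = -55/8, (nabla_X Y)^v = -4015/928

E = 1, F = 0, G = 29/4 at the point
E_u = 0, E_v = 0, F_u = 0, F_v = 0, G_u = 0, G_v = -25
EG - F^2 = 29/4;  g^inv = (4/29) * [[29/4, 0], [0, 1]]
first-kind symbols [ij,l] = (1/2)(d_i g_jl + d_j g_il - d_l g_ij): [uu,u] = E_u/2 = 0, [uu,v] = F_u - E_v/2 = 0, [uv,u] = E_v/2 = 0, [uv,v] = G_u/2 = 0, [vv,u] = F_v - G_u/2 = 0, [vv,v] = G_v/2 = -25/2
Gamma^u_ij = (G*[ij,u] - F*[ij,v])/(EG - F^2), Gamma^v_ij = (E*[ij,v] - F*[ij,u])/(EG - F^2)
Gamma_uuu = 0, Gamma_uuv = 0, Gamma_uvv = 0, Gamma_vuu = 0, Gamma_vuv = 0, Gamma_vvv = -50/29
X = (7/8, 3/2), Y = (2, 5/4) at the point


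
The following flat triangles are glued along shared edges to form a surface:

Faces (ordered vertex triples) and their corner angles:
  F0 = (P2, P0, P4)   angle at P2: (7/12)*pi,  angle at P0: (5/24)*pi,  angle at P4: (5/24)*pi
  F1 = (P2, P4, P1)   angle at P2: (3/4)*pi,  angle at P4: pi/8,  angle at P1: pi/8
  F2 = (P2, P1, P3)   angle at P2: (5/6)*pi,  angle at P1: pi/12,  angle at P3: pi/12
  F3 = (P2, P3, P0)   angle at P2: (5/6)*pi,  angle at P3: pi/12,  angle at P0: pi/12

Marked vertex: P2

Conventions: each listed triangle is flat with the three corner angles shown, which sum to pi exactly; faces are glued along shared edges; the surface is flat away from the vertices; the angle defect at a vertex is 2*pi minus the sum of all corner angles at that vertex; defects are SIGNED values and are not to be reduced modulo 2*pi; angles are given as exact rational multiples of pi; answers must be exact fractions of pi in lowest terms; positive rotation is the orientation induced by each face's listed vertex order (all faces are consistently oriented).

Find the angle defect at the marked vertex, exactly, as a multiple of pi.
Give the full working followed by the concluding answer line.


Sum of corner angles at P2: 3*pi
defect = 2*pi - 3*pi

Answer: defect(P2) = -pi


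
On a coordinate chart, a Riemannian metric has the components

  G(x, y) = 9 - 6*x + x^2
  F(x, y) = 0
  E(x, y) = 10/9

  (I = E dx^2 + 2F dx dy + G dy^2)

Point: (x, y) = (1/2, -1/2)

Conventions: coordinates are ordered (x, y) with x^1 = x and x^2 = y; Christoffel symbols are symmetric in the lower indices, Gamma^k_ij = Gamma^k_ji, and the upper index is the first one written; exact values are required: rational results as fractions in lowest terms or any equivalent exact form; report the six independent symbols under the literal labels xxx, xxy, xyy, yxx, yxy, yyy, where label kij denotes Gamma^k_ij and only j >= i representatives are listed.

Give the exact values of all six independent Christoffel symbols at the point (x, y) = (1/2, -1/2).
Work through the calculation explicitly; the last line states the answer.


E = 10/9, F = 0, G = 25/4 at the point
E_x = 0, E_y = 0, F_x = 0, F_y = 0, G_x = -5, G_y = 0
EG - F^2 = 125/18;  g^inv = (18/125) * [[25/4, 0], [0, 10/9]]
first-kind symbols [ij,l] = (1/2)(d_i g_jl + d_j g_il - d_l g_ij): [xx,x] = E_x/2 = 0, [xx,y] = F_x - E_y/2 = 0, [xy,x] = E_y/2 = 0, [xy,y] = G_x/2 = -5/2, [yy,x] = F_y - G_x/2 = 5/2, [yy,y] = G_y/2 = 0
Gamma^x_ij = (G*[ij,x] - F*[ij,y])/(EG - F^2), Gamma^y_ij = (E*[ij,y] - F*[ij,x])/(EG - F^2)

Answer: Gamma_xxx = 0, Gamma_xxy = 0, Gamma_xyy = 9/4, Gamma_yxx = 0, Gamma_yxy = -2/5, Gamma_yyy = 0


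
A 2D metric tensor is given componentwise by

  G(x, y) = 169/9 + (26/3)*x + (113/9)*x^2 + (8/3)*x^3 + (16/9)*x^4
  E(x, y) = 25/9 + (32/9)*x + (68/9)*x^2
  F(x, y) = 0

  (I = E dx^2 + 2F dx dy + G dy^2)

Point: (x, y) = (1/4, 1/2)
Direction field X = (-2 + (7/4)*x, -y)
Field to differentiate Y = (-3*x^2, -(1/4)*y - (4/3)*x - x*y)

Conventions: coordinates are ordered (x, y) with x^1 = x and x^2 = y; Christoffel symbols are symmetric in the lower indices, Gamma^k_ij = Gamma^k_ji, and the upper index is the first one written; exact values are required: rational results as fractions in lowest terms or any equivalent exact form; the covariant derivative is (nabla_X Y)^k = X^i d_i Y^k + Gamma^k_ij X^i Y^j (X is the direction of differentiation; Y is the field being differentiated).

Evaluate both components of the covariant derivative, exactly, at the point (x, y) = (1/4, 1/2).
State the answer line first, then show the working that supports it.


Answer: (nabla_X Y)^x = 58795/28608, (nabla_X Y)^y = 9337/2688

E = 149/36, F = 0, G = 196/9 at the point
E_x = 22/3, E_y = 0, F_x = 0, F_y = 0, G_x = 140/9, G_y = 0
EG - F^2 = 7301/81;  g^inv = (81/7301) * [[196/9, 0], [0, 149/36]]
first-kind symbols [ij,l] = (1/2)(d_i g_jl + d_j g_il - d_l g_ij): [xx,x] = E_x/2 = 11/3, [xx,y] = F_x - E_y/2 = 0, [xy,x] = E_y/2 = 0, [xy,y] = G_x/2 = 70/9, [yy,x] = F_y - G_x/2 = -70/9, [yy,y] = G_y/2 = 0
Gamma^x_ij = (G*[ij,x] - F*[ij,y])/(EG - F^2), Gamma^y_ij = (E*[ij,y] - F*[ij,x])/(EG - F^2)
Gamma_xxx = 132/149, Gamma_xxy = 0, Gamma_xyy = -280/149, Gamma_yxx = 0, Gamma_yxy = 5/14, Gamma_yyy = 0
X = (-25/16, -1/2), Y = (-3/16, -7/12) at the point


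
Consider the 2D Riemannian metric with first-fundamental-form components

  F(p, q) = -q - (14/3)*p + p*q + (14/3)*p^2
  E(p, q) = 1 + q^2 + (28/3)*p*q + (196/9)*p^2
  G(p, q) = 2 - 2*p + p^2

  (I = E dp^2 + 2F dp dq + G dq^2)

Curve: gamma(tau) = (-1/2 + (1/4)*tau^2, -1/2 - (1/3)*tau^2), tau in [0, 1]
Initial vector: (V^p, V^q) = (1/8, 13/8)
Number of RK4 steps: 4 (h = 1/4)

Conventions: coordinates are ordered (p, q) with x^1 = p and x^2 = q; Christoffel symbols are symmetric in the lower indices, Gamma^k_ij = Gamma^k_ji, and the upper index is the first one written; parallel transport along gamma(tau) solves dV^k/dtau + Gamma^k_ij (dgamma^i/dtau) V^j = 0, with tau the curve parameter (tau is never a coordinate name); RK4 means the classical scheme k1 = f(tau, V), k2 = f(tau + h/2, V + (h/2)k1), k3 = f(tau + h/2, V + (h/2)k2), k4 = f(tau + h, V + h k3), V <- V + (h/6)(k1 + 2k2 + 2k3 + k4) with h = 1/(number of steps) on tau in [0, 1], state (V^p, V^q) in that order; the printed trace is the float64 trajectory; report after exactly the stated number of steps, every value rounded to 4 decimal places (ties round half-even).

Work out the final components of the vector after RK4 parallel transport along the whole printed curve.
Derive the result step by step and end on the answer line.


gamma'(tau) = ((1/2)*tau, -(2/3)*tau); f(tau, V)^k = -Gamma^k_ij(gamma(tau)) gamma'^i(tau) V^j; h = 1/4; intermediate values shown to 6 dp
curve data and Christoffel symbols at the stage parameters:
  tau = 0.000000: gamma = (-0.500000, -0.500000), gamma' = (0.000000, 0.000000); Gamma_ppp = -1.172414, Gamma_ppq = -0.251232, Gamma_pqq = 0.000000, Gamma_qpp = -0.620690, Gamma_qpq = -0.133005, Gamma_qqq = 0.000000
  tau = 0.125000: gamma = (-0.496094, -0.505208), gamma' = (0.062500, -0.083333); Gamma_ppp = -1.175922, Gamma_ppq = -0.251983, Gamma_pqq = 0.000000, Gamma_qpp = -0.623792, Gamma_qpq = -0.133670, Gamma_qqq = 0.000000
  tau = 0.250000: gamma = (-0.484375, -0.520833), gamma' = (0.125000, -0.166667); Gamma_ppp = -1.186534, Gamma_ppq = -0.254257, Gamma_pqq = 0.000000, Gamma_qpp = -0.633263, Gamma_qpq = -0.135699, Gamma_qqq = 0.000000
  tau = 0.375000: gamma = (-0.464844, -0.546875), gamma' = (0.187500, -0.250000); Gamma_ppp = -1.204513, Gamma_ppq = -0.258110, Gamma_pqq = 0.000000, Gamma_qpp = -0.649605, Gamma_qpq = -0.139201, Gamma_qqq = 0.000000
  tau = 0.500000: gamma = (-0.437500, -0.583333), gamma' = (0.250000, -0.333333); Gamma_ppp = -1.230286, Gamma_ppq = -0.263633, Gamma_pqq = 0.000000, Gamma_qpp = -0.673728, Gamma_qpq = -0.144370, Gamma_qqq = 0.000000
  tau = 0.625000: gamma = (-0.402344, -0.630208), gamma' = (0.312500, -0.416667); Gamma_ppp = -1.264425, Gamma_ppq = -0.270948, Gamma_pqq = 0.000000, Gamma_qpp = -0.707054, Gamma_qpq = -0.151512, Gamma_qqq = 0.000000
  tau = 0.750000: gamma = (-0.359375, -0.687500), gamma' = (0.375000, -0.500000); Gamma_ppp = -1.307562, Gamma_ppq = -0.280192, Gamma_pqq = 0.000000, Gamma_qpp = -0.751704, Gamma_qpq = -0.161080, Gamma_qqq = 0.000000
  tau = 0.875000: gamma = (-0.308594, -0.755208), gamma' = (0.437500, -0.583333); Gamma_ppp = -1.360202, Gamma_ppq = -0.291472, Gamma_pqq = 0.000000, Gamma_qpp = -0.810797, Gamma_qpq = -0.173742, Gamma_qqq = 0.000000
  tau = 1.000000: gamma = (-0.250000, -0.833333), gamma' = (0.500000, -0.666667); Gamma_ppp = -1.422222, Gamma_ppq = -0.304762, Gamma_pqq = 0.000000, Gamma_qpp = -0.888889, Gamma_qpq = -0.190476, Gamma_qqq = 0.000000
step 0: V^p = 0.1250, V^q = 1.6250
step 1: k1 = (0.000000, 0.000000), k2 = (0.032154, 0.017057), k3 = (0.032399, 0.017187), k4 = (0.065883, 0.035162); V <- V + (h/6)(k1 + 2k2 + 2k3 + k4): V^p = 0.1331, V^q = 1.6293
step 2: k1 = (0.065887, 0.035164), k2 = (0.101869, 0.054939), k3 = (0.102714, 0.055395), k4 = (0.143186, 0.078412); V <- V + (h/6)(k1 + 2k2 + 2k3 + k4): V^p = 0.1589, V^q = 1.6432
step 3: k1 = (0.143209, 0.078424), k2 = (0.189861, 0.106169), k3 = (0.191801, 0.107253), k4 = (0.247918, 0.142526); V <- V + (h/6)(k1 + 2k2 + 2k3 + k4): V^p = 0.2070, V^q = 1.6702
step 4: k1 = (0.247990, 0.142567), k2 = (0.316418, 0.188612), k3 = (0.320788, 0.191217), k4 = (0.407668, 0.254792); V <- V + (h/6)(k1 + 2k2 + 2k3 + k4): V^p = 0.2874, V^q = 1.7184

Answer: V^p = 0.2874, V^q = 1.7184


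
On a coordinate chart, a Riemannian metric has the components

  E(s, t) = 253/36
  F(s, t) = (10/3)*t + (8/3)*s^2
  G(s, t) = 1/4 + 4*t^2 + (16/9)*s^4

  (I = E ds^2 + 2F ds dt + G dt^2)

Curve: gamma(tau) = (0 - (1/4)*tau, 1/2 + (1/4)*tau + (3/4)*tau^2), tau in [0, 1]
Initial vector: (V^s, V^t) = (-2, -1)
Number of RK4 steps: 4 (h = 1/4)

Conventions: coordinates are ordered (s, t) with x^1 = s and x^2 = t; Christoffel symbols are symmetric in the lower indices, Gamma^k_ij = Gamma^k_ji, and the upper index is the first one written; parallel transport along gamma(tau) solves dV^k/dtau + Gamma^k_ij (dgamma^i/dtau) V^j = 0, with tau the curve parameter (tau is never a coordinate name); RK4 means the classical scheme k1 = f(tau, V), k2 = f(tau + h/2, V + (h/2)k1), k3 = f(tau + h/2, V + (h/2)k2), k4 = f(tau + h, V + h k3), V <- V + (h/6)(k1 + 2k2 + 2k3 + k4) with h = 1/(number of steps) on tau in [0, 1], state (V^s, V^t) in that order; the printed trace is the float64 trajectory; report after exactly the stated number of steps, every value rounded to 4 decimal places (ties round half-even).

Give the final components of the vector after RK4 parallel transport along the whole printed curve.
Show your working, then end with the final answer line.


gamma'(tau) = (-1/4, 1/4 + (3/2)*tau); f(tau, V)^k = -Gamma^k_ij(gamma(tau)) gamma'^i(tau) V^j; h = 1/4; intermediate values shown to 6 dp
curve data and Christoffel symbols at the stage parameters:
  tau = 0.000000: gamma = (0.000000, 0.500000), gamma' = (-0.250000, 0.250000); Gamma_sss = 0.000000, Gamma_sst = 0.000000, Gamma_stt = 0.138728, Gamma_tss = 0.000000, Gamma_tst = 0.000000, Gamma_ttt = 1.415029
  tau = 0.125000: gamma = (-0.031250, 0.542969), gamma' = (-0.250000, 0.437500); Gamma_sss = 0.044691, Gamma_sst = 0.000029, Gamma_stt = 0.122473, Gamma_tss = -0.173285, Gamma_tst = -0.000113, Gamma_ttt = 1.364266
  tau = 0.250000: gamma = (-0.062500, 0.609375), gamma' = (-0.250000, 0.625000); Gamma_sss = 0.084779, Gamma_sst = 0.000221, Gamma_stt = 0.100846, Gamma_tss = -0.291823, Gamma_tst = -0.000760, Gamma_ttt = 1.285947
  tau = 0.375000: gamma = (-0.093750, 0.699219), gamma' = (-0.250000, 0.812500); Gamma_sss = 0.118187, Gamma_sst = 0.000693, Gamma_stt = 0.077785, Gamma_tss = -0.352817, Gamma_tst = -0.002067, Gamma_ttt = 1.184966
  tau = 0.500000: gamma = (-0.125000, 0.812500), gamma' = (-0.250000, 1.000000); Gamma_sss = 0.143732, Gamma_sst = 0.001497, Gamma_stt = 0.056404, Gamma_tss = -0.367315, Gamma_tst = -0.003826, Gamma_ttt = 1.070504
  tau = 0.625000: gamma = (-0.156250, 0.949219), gamma' = (-0.250000, 1.187500); Gamma_sss = 0.161470, Gamma_sst = 0.002628, Gamma_stt = 0.038521, Gamma_tss = -0.351415, Gamma_tst = -0.005720, Gamma_ttt = 0.952624
  tau = 0.750000: gamma = (-0.187500, 1.109375), gamma' = (-0.250000, 1.375000); Gamma_sss = 0.172408, Gamma_sst = 0.004041, Gamma_stt = 0.024824, Gamma_tss = -0.319555, Gamma_tst = -0.007490, Gamma_ttt = 0.839292
  tau = 0.875000: gamma = (-0.218750, 1.292969), gamma' = (-0.250000, 1.562500); Gamma_sss = 0.177971, Gamma_sst = 0.005677, Gamma_stt = 0.015307, Gamma_tss = -0.281858, Gamma_tst = -0.008992, Gamma_ttt = 0.735318
  tau = 1.000000: gamma = (-0.250000, 1.500000), gamma' = (-0.250000, 1.750000); Gamma_sss = 0.179579, Gamma_sst = 0.007482, Gamma_stt = 0.009665, Gamma_tss = -0.244266, Gamma_tst = -0.010178, Gamma_ttt = 0.642768
step 0: V^s = -2.0000, V^t = -1.0000
step 1: k1 = (0.034682, 0.353757), k2 = (0.028934, 0.656856), k3 = (0.026896, 0.634272), k4 = (0.011016, 0.820907); V <- V + (h/6)(k1 + 2k2 + 2k3 + k4): V^s = -1.9934, V^t = -0.8435
step 2: k1 = (0.011141, 0.822551), k2 = (-0.011057, 0.885824), k3 = (-0.011636, 0.878445), k4 = (-0.033792, 0.844115); V <- V + (h/6)(k1 + 2k2 + 2k3 + k4): V^s = -1.9963, V^t = -0.6270
step 3: k1 = (-0.033613, 0.847478), k2 = (-0.051019, 0.752352), k3 = (-0.050564, 0.765997), k4 = (-0.061002, 0.643191); V <- V + (h/6)(k1 + 2k2 + 2k3 + k4): V^s = -2.0087, V^t = -0.4384
step 4: k1 = (-0.060899, 0.646479), k2 = (-0.063780, 0.525349), k3 = (-0.063452, 0.542800), k4 = (-0.059829, 0.428782); V <- V + (h/6)(k1 + 2k2 + 2k3 + k4): V^s = -2.0243, V^t = -0.3045

Answer: V^s = -2.0243, V^t = -0.3045


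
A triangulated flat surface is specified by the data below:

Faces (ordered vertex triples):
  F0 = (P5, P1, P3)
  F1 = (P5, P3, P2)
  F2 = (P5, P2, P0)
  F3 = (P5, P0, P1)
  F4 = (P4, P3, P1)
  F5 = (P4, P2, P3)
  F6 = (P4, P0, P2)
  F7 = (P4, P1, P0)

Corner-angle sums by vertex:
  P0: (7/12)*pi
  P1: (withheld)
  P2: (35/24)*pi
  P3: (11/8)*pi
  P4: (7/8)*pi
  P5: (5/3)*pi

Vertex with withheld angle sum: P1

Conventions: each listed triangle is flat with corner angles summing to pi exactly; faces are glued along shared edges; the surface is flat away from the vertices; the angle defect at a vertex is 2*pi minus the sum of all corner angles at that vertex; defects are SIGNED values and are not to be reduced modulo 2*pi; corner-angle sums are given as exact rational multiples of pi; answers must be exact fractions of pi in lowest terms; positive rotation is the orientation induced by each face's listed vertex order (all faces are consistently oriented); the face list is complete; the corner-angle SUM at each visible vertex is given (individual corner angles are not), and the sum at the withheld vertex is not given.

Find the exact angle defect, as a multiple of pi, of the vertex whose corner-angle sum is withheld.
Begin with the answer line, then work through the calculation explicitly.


Answer: defect(P1) = -pi/24

V = 6, E = 12, F = 8; chi = V - E + F = 2
Gauss-Bonnet: total defect = 2*pi*chi = 4*pi; visible defects sum to (97/24)*pi


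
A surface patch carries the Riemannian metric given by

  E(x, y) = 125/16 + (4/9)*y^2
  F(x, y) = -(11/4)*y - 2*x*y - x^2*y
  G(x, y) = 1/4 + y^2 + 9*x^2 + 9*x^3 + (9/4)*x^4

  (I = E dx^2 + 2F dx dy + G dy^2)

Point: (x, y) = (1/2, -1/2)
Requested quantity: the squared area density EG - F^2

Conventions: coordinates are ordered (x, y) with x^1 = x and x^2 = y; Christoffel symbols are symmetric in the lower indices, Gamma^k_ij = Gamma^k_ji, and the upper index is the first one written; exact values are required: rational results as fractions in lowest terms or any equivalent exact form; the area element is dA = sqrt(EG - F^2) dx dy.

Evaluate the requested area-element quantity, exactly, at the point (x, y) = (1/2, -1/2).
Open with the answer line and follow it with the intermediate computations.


Answer: EG - F^2 = 256373/9216

E = 1141/144, F = 2, G = 257/64; EG - F^2 = 256373/9216


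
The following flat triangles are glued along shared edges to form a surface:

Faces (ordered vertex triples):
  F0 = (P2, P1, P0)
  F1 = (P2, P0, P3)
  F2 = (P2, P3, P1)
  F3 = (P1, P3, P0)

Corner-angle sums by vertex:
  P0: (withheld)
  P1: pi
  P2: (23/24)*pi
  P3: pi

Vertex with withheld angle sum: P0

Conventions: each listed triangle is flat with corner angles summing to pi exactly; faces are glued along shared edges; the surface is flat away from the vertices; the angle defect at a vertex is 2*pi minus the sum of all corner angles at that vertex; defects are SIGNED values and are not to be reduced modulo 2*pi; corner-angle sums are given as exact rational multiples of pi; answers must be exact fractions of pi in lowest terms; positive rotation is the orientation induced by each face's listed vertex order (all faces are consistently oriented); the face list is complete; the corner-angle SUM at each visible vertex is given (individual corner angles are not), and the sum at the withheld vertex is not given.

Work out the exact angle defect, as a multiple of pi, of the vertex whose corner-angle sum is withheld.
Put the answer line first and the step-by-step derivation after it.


Answer: defect(P0) = (23/24)*pi

V = 4, E = 6, F = 4; chi = V - E + F = 2
Gauss-Bonnet: total defect = 2*pi*chi = 4*pi; visible defects sum to (73/24)*pi


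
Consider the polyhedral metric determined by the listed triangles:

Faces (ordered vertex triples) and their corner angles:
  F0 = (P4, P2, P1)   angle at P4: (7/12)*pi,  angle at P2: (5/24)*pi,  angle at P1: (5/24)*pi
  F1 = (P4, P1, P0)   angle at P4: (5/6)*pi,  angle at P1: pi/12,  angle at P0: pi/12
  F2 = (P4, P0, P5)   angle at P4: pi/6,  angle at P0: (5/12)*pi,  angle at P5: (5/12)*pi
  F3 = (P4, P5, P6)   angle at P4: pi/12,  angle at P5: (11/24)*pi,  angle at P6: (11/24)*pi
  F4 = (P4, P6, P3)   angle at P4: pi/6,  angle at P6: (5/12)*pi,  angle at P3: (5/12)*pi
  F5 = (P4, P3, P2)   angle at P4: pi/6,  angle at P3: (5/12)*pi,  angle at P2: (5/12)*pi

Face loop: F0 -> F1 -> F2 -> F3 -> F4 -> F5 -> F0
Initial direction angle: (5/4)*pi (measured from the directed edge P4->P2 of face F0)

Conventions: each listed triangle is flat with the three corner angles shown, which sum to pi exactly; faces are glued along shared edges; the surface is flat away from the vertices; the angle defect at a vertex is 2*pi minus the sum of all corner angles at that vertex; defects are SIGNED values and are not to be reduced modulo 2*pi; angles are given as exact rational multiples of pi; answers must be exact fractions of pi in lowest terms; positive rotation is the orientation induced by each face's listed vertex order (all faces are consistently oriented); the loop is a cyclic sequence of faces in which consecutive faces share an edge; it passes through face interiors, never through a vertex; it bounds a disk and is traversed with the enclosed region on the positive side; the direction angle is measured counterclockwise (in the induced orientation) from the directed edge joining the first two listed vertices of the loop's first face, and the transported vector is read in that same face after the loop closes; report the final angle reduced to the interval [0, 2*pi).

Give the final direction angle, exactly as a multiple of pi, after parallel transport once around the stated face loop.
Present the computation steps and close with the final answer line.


enclosed vertex P4: corner angles sum to 2*pi, defect = 2*pi - 2*pi = 0
the final direction is the initial angle plus the enclosed defects, taken mod 2*pi in the induced orientation
final angle = (5/4)*pi + 0 = (5/4)*pi (mod 2*pi)

Answer: final direction angle = (5/4)*pi
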